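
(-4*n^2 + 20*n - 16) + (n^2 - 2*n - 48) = -3*n^2 + 18*n - 64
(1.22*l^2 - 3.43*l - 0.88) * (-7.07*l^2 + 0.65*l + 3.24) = -8.6254*l^4 + 25.0431*l^3 + 7.9449*l^2 - 11.6852*l - 2.8512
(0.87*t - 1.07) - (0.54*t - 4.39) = 0.33*t + 3.32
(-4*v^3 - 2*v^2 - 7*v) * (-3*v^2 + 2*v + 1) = 12*v^5 - 2*v^4 + 13*v^3 - 16*v^2 - 7*v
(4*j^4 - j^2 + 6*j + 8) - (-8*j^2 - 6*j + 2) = 4*j^4 + 7*j^2 + 12*j + 6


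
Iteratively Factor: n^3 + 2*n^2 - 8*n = (n - 2)*(n^2 + 4*n) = (n - 2)*(n + 4)*(n)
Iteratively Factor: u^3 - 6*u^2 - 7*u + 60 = (u - 4)*(u^2 - 2*u - 15) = (u - 4)*(u + 3)*(u - 5)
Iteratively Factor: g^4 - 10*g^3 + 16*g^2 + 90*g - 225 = (g + 3)*(g^3 - 13*g^2 + 55*g - 75) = (g - 5)*(g + 3)*(g^2 - 8*g + 15) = (g - 5)*(g - 3)*(g + 3)*(g - 5)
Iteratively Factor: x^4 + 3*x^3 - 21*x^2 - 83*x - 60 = (x + 4)*(x^3 - x^2 - 17*x - 15) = (x - 5)*(x + 4)*(x^2 + 4*x + 3) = (x - 5)*(x + 3)*(x + 4)*(x + 1)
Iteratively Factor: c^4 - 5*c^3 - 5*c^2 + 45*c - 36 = (c - 1)*(c^3 - 4*c^2 - 9*c + 36) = (c - 4)*(c - 1)*(c^2 - 9) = (c - 4)*(c - 1)*(c + 3)*(c - 3)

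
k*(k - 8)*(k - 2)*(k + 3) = k^4 - 7*k^3 - 14*k^2 + 48*k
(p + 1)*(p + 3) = p^2 + 4*p + 3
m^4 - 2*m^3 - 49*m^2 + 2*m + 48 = (m - 8)*(m - 1)*(m + 1)*(m + 6)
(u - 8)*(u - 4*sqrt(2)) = u^2 - 8*u - 4*sqrt(2)*u + 32*sqrt(2)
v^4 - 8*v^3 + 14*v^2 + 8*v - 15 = (v - 5)*(v - 3)*(v - 1)*(v + 1)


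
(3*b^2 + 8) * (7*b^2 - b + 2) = 21*b^4 - 3*b^3 + 62*b^2 - 8*b + 16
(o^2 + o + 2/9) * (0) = 0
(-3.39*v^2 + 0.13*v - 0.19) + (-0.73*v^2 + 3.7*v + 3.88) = -4.12*v^2 + 3.83*v + 3.69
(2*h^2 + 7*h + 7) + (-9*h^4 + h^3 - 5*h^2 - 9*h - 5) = -9*h^4 + h^3 - 3*h^2 - 2*h + 2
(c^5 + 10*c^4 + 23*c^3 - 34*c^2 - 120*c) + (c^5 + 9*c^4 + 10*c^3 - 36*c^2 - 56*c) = 2*c^5 + 19*c^4 + 33*c^3 - 70*c^2 - 176*c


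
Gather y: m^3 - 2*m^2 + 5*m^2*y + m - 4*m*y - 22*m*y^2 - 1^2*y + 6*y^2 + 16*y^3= m^3 - 2*m^2 + m + 16*y^3 + y^2*(6 - 22*m) + y*(5*m^2 - 4*m - 1)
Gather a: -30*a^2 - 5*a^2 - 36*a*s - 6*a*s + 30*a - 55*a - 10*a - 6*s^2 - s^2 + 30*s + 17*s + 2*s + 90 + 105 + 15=-35*a^2 + a*(-42*s - 35) - 7*s^2 + 49*s + 210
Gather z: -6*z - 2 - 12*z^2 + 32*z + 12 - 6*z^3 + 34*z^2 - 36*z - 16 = -6*z^3 + 22*z^2 - 10*z - 6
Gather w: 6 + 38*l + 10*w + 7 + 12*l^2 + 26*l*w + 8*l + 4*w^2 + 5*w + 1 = 12*l^2 + 46*l + 4*w^2 + w*(26*l + 15) + 14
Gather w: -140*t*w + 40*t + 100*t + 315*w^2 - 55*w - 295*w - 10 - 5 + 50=140*t + 315*w^2 + w*(-140*t - 350) + 35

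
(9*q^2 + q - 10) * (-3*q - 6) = -27*q^3 - 57*q^2 + 24*q + 60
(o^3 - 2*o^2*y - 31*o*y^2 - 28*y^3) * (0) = 0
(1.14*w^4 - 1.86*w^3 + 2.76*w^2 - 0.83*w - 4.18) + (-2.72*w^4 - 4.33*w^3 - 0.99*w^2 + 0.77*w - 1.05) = -1.58*w^4 - 6.19*w^3 + 1.77*w^2 - 0.0599999999999999*w - 5.23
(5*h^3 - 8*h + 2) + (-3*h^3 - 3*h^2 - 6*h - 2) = 2*h^3 - 3*h^2 - 14*h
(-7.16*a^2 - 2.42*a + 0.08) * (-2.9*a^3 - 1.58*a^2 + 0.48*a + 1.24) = 20.764*a^5 + 18.3308*a^4 + 0.1548*a^3 - 10.1664*a^2 - 2.9624*a + 0.0992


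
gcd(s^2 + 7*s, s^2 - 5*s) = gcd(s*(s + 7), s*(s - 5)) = s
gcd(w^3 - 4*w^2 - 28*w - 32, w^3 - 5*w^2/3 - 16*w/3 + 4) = w + 2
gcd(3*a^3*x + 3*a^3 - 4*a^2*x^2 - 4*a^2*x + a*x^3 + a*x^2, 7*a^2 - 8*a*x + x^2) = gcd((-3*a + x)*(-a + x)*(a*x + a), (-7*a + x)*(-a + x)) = -a + x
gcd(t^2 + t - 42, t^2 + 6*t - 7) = t + 7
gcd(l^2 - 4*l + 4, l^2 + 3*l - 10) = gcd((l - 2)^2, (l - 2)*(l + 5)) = l - 2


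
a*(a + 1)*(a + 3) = a^3 + 4*a^2 + 3*a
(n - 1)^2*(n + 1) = n^3 - n^2 - n + 1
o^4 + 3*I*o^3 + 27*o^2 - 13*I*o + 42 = (o - 3*I)*(o - 2*I)*(o + I)*(o + 7*I)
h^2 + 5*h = h*(h + 5)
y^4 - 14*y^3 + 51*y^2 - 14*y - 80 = (y - 8)*(y - 5)*(y - 2)*(y + 1)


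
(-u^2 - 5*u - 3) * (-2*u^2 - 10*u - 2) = 2*u^4 + 20*u^3 + 58*u^2 + 40*u + 6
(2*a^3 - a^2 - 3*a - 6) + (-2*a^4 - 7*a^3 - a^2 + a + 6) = -2*a^4 - 5*a^3 - 2*a^2 - 2*a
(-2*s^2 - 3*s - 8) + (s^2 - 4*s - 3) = -s^2 - 7*s - 11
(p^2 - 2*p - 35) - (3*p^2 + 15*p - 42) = -2*p^2 - 17*p + 7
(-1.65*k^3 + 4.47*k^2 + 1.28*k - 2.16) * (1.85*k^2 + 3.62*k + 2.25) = -3.0525*k^5 + 2.2965*k^4 + 14.8369*k^3 + 10.6951*k^2 - 4.9392*k - 4.86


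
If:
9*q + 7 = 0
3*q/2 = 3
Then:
No Solution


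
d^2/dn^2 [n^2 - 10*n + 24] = 2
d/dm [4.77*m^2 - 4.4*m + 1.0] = 9.54*m - 4.4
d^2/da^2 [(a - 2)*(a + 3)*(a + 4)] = 6*a + 10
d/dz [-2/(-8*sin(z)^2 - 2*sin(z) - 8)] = -(8*sin(z) + 1)*cos(z)/(4*sin(z)^2 + sin(z) + 4)^2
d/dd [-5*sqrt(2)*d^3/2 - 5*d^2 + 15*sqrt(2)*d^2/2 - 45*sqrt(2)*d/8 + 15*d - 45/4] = -15*sqrt(2)*d^2/2 - 10*d + 15*sqrt(2)*d - 45*sqrt(2)/8 + 15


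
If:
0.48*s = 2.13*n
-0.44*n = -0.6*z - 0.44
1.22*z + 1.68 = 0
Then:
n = -0.88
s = -3.90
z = -1.38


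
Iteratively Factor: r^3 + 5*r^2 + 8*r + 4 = (r + 2)*(r^2 + 3*r + 2) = (r + 1)*(r + 2)*(r + 2)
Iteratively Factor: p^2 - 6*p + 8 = (p - 2)*(p - 4)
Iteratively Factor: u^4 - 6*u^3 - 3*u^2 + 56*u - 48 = (u - 4)*(u^3 - 2*u^2 - 11*u + 12) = (u - 4)*(u - 1)*(u^2 - u - 12) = (u - 4)*(u - 1)*(u + 3)*(u - 4)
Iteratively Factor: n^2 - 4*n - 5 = (n + 1)*(n - 5)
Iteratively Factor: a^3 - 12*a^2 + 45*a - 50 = (a - 5)*(a^2 - 7*a + 10) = (a - 5)^2*(a - 2)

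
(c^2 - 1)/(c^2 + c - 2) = (c + 1)/(c + 2)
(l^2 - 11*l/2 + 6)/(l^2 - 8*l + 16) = (l - 3/2)/(l - 4)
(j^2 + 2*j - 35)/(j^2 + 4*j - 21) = (j - 5)/(j - 3)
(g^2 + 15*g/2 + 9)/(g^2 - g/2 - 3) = (g + 6)/(g - 2)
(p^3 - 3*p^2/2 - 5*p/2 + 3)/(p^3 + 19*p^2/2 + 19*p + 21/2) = (p^2 - 3*p + 2)/(p^2 + 8*p + 7)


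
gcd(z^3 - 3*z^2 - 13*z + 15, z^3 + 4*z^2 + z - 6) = z^2 + 2*z - 3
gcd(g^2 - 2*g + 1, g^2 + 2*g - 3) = g - 1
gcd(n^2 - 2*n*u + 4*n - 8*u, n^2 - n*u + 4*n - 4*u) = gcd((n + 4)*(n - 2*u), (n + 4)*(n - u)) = n + 4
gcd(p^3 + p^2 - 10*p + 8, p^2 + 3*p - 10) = p - 2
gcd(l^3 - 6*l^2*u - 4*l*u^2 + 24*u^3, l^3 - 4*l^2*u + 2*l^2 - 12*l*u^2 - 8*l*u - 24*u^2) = -l^2 + 4*l*u + 12*u^2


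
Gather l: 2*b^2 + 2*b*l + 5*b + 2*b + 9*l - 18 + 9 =2*b^2 + 7*b + l*(2*b + 9) - 9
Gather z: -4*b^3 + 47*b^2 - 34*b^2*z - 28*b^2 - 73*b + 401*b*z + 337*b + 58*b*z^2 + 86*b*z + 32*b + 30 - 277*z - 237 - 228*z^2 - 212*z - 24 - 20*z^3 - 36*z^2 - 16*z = -4*b^3 + 19*b^2 + 296*b - 20*z^3 + z^2*(58*b - 264) + z*(-34*b^2 + 487*b - 505) - 231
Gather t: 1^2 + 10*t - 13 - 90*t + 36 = 24 - 80*t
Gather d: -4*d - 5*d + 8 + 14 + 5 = 27 - 9*d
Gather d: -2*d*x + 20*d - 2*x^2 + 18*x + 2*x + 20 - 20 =d*(20 - 2*x) - 2*x^2 + 20*x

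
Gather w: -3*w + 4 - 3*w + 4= 8 - 6*w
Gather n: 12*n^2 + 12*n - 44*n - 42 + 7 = 12*n^2 - 32*n - 35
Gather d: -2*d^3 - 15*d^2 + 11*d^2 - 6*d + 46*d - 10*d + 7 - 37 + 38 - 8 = -2*d^3 - 4*d^2 + 30*d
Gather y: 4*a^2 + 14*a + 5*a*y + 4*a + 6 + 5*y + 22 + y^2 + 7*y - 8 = 4*a^2 + 18*a + y^2 + y*(5*a + 12) + 20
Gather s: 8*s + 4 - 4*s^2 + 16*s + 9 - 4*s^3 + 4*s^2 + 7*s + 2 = -4*s^3 + 31*s + 15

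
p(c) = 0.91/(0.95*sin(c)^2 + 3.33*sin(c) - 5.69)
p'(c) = 0.91*(-1.9*sin(c)*cos(c) - 3.33*cos(c))/(0.95*sin(c)^2 + 3.33*sin(c) - 5.69)^2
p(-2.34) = -0.12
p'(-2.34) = 0.02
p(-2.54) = -0.13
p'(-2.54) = 0.03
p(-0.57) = -0.13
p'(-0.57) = -0.03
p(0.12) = -0.17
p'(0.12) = -0.12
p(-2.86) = -0.14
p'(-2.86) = 0.06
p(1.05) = -0.44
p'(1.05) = -0.52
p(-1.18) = -0.11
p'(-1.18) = -0.01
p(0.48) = -0.23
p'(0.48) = -0.22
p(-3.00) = -0.15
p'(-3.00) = 0.07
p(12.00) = -0.13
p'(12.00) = -0.03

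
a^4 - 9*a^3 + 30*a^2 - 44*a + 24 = (a - 3)*(a - 2)^3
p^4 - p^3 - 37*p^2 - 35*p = p*(p - 7)*(p + 1)*(p + 5)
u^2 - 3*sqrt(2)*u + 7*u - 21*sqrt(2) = (u + 7)*(u - 3*sqrt(2))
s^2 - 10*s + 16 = (s - 8)*(s - 2)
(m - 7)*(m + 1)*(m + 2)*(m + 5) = m^4 + m^3 - 39*m^2 - 109*m - 70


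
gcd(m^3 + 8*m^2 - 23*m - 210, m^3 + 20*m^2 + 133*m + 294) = m^2 + 13*m + 42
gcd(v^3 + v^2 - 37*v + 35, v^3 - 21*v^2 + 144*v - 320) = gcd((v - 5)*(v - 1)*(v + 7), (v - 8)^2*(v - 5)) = v - 5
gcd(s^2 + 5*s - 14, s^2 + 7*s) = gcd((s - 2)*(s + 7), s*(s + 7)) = s + 7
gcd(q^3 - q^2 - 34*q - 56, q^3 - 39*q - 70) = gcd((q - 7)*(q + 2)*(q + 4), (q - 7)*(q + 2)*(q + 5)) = q^2 - 5*q - 14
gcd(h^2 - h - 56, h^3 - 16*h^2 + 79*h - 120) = h - 8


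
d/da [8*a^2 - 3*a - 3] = 16*a - 3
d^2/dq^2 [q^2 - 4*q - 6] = 2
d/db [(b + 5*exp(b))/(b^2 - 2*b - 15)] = (-2*(b - 1)*(b + 5*exp(b)) + (-5*exp(b) - 1)*(-b^2 + 2*b + 15))/(-b^2 + 2*b + 15)^2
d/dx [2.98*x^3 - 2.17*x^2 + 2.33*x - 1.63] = 8.94*x^2 - 4.34*x + 2.33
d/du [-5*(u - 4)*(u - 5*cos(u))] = -5*u + 5*(4 - u)*(5*sin(u) + 1) + 25*cos(u)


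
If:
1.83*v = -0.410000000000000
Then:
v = -0.22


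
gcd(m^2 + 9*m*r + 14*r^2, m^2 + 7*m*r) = m + 7*r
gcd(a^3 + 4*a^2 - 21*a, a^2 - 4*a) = a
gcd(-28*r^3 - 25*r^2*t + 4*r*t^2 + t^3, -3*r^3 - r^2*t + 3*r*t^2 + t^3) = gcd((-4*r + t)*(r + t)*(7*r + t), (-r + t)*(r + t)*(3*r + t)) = r + t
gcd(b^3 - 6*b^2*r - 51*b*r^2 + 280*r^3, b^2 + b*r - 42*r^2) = b + 7*r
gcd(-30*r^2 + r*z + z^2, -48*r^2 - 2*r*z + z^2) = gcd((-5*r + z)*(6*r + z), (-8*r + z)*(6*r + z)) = 6*r + z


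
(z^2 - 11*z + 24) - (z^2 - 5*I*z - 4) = -11*z + 5*I*z + 28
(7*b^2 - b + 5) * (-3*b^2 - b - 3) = -21*b^4 - 4*b^3 - 35*b^2 - 2*b - 15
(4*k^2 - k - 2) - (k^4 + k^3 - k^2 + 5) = -k^4 - k^3 + 5*k^2 - k - 7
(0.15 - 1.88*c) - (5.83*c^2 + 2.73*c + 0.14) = -5.83*c^2 - 4.61*c + 0.00999999999999998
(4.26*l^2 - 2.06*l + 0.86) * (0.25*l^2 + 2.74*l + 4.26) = 1.065*l^4 + 11.1574*l^3 + 12.7182*l^2 - 6.4192*l + 3.6636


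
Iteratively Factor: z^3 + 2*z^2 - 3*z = (z + 3)*(z^2 - z) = (z - 1)*(z + 3)*(z)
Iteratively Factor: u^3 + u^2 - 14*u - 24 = (u + 3)*(u^2 - 2*u - 8) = (u - 4)*(u + 3)*(u + 2)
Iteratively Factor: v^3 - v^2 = (v)*(v^2 - v) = v*(v - 1)*(v)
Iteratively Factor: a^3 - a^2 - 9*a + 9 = (a - 1)*(a^2 - 9) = (a - 1)*(a + 3)*(a - 3)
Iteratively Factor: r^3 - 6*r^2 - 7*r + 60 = (r - 5)*(r^2 - r - 12) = (r - 5)*(r - 4)*(r + 3)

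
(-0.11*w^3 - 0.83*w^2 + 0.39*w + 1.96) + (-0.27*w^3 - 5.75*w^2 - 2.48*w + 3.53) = -0.38*w^3 - 6.58*w^2 - 2.09*w + 5.49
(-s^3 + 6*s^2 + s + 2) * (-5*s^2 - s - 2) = 5*s^5 - 29*s^4 - 9*s^3 - 23*s^2 - 4*s - 4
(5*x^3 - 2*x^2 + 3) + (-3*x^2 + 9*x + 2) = 5*x^3 - 5*x^2 + 9*x + 5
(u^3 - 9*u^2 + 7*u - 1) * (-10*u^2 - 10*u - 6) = -10*u^5 + 80*u^4 + 14*u^3 - 6*u^2 - 32*u + 6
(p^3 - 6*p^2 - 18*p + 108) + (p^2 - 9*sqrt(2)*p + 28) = p^3 - 5*p^2 - 18*p - 9*sqrt(2)*p + 136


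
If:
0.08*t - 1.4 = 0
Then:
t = 17.50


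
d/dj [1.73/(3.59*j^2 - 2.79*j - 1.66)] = (4.8267 - 12.4214*j)/(-3.59*j^2 + 2.79*j + 1.66)^2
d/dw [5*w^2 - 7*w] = 10*w - 7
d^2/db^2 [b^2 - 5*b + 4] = 2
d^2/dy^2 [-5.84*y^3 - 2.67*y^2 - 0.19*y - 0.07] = -35.04*y - 5.34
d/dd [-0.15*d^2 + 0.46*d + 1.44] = 0.46 - 0.3*d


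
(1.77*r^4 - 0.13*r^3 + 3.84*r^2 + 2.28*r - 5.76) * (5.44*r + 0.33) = 9.6288*r^5 - 0.1231*r^4 + 20.8467*r^3 + 13.6704*r^2 - 30.582*r - 1.9008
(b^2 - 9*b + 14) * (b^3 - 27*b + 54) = b^5 - 9*b^4 - 13*b^3 + 297*b^2 - 864*b + 756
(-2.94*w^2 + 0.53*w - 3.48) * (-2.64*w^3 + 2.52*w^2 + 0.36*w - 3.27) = 7.7616*w^5 - 8.808*w^4 + 9.4644*w^3 + 1.035*w^2 - 2.9859*w + 11.3796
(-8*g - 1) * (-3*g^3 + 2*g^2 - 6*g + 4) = 24*g^4 - 13*g^3 + 46*g^2 - 26*g - 4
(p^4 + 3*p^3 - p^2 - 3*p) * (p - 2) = p^5 + p^4 - 7*p^3 - p^2 + 6*p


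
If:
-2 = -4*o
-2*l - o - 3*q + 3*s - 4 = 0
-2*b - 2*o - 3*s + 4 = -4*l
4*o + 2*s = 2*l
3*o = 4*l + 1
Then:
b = 49/16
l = 1/8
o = 1/2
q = -59/24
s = -7/8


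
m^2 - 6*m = m*(m - 6)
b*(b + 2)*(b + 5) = b^3 + 7*b^2 + 10*b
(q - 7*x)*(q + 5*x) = q^2 - 2*q*x - 35*x^2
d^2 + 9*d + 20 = (d + 4)*(d + 5)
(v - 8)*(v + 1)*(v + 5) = v^3 - 2*v^2 - 43*v - 40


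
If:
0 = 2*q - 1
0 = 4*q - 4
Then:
No Solution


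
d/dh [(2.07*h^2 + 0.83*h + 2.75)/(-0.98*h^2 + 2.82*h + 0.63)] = (6.6508*h^2 + 7.9982*h - 7.2321)/(0.9604*h^4 - 5.5272*h^3 + 6.7176*h^2 + 3.5532*h + 0.3969)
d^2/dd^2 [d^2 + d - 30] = 2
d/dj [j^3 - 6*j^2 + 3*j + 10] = 3*j^2 - 12*j + 3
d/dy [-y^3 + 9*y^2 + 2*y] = -3*y^2 + 18*y + 2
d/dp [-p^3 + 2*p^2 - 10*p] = -3*p^2 + 4*p - 10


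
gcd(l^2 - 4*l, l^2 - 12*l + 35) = 1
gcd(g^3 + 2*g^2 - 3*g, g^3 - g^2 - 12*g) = g^2 + 3*g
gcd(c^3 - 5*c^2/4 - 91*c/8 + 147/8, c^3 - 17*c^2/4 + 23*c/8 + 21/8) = c^2 - 19*c/4 + 21/4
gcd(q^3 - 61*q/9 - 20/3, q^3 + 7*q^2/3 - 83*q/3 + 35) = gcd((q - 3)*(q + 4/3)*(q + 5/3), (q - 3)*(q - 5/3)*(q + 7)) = q - 3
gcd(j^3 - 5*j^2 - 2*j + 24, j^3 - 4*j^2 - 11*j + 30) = 1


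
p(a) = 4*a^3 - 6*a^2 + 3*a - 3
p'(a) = 12*a^2 - 12*a + 3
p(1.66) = 3.74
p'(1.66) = 16.15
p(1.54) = 2.00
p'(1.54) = 12.98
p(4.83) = 322.23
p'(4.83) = 224.99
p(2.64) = 36.70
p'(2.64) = 54.96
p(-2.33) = -93.16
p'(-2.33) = 96.11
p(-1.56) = -37.47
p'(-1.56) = 50.92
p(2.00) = 11.00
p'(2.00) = 27.00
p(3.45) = 100.19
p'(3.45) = 104.43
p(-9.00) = -3432.00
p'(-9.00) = 1083.00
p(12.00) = 6081.00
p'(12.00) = 1587.00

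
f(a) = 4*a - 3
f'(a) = 4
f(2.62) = 7.48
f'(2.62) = 4.00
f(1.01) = 1.04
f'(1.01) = 4.00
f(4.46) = 14.84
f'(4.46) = 4.00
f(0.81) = 0.24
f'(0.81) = 4.00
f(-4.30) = -20.20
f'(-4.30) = 4.00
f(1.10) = 1.40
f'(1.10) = 4.00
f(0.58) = -0.68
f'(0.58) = 4.00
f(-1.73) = -9.92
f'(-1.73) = 4.00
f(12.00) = 45.00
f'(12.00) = 4.00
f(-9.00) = -39.00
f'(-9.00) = 4.00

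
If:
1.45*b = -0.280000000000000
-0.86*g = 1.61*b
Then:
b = -0.19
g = 0.36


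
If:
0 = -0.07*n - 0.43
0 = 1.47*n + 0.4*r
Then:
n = -6.14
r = 22.58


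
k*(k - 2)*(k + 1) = k^3 - k^2 - 2*k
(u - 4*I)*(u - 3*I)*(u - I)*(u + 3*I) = u^4 - 5*I*u^3 + 5*u^2 - 45*I*u - 36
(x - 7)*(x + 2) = x^2 - 5*x - 14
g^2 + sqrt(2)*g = g*(g + sqrt(2))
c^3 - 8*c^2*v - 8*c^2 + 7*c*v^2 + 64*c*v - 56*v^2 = (c - 8)*(c - 7*v)*(c - v)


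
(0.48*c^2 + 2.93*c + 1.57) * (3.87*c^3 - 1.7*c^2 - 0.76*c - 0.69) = 1.8576*c^5 + 10.5231*c^4 + 0.730100000000001*c^3 - 5.227*c^2 - 3.2149*c - 1.0833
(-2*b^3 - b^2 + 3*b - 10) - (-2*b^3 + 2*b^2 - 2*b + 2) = -3*b^2 + 5*b - 12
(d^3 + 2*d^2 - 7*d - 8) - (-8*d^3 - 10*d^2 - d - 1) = 9*d^3 + 12*d^2 - 6*d - 7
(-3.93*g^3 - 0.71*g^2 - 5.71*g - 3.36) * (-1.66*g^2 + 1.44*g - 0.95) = 6.5238*g^5 - 4.4806*g^4 + 12.1897*g^3 - 1.9703*g^2 + 0.5861*g + 3.192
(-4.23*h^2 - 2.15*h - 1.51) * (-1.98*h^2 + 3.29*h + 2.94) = 8.3754*h^4 - 9.6597*h^3 - 16.5199*h^2 - 11.2889*h - 4.4394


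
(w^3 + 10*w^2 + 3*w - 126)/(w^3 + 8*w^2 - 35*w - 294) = (w^2 + 3*w - 18)/(w^2 + w - 42)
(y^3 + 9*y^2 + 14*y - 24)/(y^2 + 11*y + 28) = (y^2 + 5*y - 6)/(y + 7)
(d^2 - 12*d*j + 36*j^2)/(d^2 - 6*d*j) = (d - 6*j)/d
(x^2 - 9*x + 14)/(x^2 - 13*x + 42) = (x - 2)/(x - 6)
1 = 1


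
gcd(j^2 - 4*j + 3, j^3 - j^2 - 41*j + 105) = j - 3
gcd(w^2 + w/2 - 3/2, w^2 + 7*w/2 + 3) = w + 3/2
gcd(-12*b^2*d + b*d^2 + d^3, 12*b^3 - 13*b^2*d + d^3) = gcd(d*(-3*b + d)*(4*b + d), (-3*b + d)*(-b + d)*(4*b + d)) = 12*b^2 - b*d - d^2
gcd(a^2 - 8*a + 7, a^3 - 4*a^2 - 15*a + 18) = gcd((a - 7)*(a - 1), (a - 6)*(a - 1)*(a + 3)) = a - 1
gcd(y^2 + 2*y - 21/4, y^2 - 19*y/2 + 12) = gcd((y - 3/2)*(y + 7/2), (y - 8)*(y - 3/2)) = y - 3/2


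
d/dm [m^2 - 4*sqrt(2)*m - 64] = 2*m - 4*sqrt(2)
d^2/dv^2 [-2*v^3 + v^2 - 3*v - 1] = 2 - 12*v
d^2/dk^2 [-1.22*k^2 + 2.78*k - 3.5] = -2.44000000000000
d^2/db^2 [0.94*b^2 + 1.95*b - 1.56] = 1.88000000000000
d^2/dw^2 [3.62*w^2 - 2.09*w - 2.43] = 7.24000000000000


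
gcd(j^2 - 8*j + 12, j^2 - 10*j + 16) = j - 2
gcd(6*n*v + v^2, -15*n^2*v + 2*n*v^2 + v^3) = v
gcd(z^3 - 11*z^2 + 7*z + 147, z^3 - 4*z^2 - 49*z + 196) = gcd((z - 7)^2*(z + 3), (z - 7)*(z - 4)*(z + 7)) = z - 7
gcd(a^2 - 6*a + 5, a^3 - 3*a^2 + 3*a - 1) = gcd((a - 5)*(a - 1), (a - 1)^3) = a - 1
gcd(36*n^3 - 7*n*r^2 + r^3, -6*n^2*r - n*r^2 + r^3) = -6*n^2 - n*r + r^2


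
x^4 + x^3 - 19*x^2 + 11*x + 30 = (x - 3)*(x - 2)*(x + 1)*(x + 5)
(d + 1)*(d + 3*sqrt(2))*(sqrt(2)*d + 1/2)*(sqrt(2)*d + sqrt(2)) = 2*d^4 + 4*d^3 + 13*sqrt(2)*d^3/2 + 5*d^2 + 13*sqrt(2)*d^2 + 6*d + 13*sqrt(2)*d/2 + 3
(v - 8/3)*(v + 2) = v^2 - 2*v/3 - 16/3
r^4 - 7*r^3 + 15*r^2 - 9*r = r*(r - 3)^2*(r - 1)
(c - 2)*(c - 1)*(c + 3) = c^3 - 7*c + 6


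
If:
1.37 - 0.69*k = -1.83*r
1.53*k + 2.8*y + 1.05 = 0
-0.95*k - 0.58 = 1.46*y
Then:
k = -0.21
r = -0.83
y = -0.26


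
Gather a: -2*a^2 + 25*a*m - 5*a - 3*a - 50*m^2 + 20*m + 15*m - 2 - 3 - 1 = -2*a^2 + a*(25*m - 8) - 50*m^2 + 35*m - 6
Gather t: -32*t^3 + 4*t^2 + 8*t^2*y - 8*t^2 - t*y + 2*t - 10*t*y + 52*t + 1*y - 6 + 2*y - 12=-32*t^3 + t^2*(8*y - 4) + t*(54 - 11*y) + 3*y - 18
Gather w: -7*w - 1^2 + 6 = 5 - 7*w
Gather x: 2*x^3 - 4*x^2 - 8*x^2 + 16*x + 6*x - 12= 2*x^3 - 12*x^2 + 22*x - 12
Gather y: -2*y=-2*y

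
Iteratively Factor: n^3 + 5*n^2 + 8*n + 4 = (n + 2)*(n^2 + 3*n + 2) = (n + 2)^2*(n + 1)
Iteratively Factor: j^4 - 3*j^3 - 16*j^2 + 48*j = (j)*(j^3 - 3*j^2 - 16*j + 48) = j*(j + 4)*(j^2 - 7*j + 12) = j*(j - 4)*(j + 4)*(j - 3)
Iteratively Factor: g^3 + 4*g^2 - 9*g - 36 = (g - 3)*(g^2 + 7*g + 12) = (g - 3)*(g + 3)*(g + 4)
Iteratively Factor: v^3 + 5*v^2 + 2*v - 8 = (v + 4)*(v^2 + v - 2) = (v - 1)*(v + 4)*(v + 2)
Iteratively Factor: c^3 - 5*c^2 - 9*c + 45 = (c + 3)*(c^2 - 8*c + 15) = (c - 5)*(c + 3)*(c - 3)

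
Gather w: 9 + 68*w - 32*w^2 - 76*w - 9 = -32*w^2 - 8*w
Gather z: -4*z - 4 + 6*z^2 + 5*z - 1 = 6*z^2 + z - 5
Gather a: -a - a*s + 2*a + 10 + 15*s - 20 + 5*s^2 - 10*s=a*(1 - s) + 5*s^2 + 5*s - 10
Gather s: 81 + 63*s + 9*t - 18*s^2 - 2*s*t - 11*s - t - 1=-18*s^2 + s*(52 - 2*t) + 8*t + 80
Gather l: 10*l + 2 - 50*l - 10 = -40*l - 8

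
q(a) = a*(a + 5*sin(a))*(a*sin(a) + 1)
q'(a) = a*(a + 5*sin(a))*(a*cos(a) + sin(a)) + a*(a*sin(a) + 1)*(5*cos(a) + 1) + (a + 5*sin(a))*(a*sin(a) + 1) = a^3*cos(a) + 3*a^2*sin(a) + 5*a^2*sin(2*a) + 5*a*cos(a) - 5*a*cos(2*a) + 7*a + 5*sin(a)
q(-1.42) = 21.72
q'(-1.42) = -32.13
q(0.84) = 6.23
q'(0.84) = 18.34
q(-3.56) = -2.43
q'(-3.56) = 14.92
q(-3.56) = -2.43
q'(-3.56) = 14.92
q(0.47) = 1.56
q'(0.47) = 7.55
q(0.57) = 2.44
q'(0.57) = 10.06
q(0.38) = 0.97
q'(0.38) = 5.61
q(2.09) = 37.83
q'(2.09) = 7.12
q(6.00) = -18.68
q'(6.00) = 124.73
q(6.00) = -18.68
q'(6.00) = 124.73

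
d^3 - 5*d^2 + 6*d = d*(d - 3)*(d - 2)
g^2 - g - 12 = (g - 4)*(g + 3)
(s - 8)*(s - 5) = s^2 - 13*s + 40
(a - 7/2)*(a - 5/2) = a^2 - 6*a + 35/4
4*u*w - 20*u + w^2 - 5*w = (4*u + w)*(w - 5)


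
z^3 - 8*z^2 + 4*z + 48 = (z - 6)*(z - 4)*(z + 2)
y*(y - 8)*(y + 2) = y^3 - 6*y^2 - 16*y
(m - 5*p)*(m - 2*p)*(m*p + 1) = m^3*p - 7*m^2*p^2 + m^2 + 10*m*p^3 - 7*m*p + 10*p^2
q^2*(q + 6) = q^3 + 6*q^2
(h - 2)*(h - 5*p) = h^2 - 5*h*p - 2*h + 10*p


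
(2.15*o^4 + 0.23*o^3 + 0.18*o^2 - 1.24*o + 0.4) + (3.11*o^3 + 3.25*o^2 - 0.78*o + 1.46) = 2.15*o^4 + 3.34*o^3 + 3.43*o^2 - 2.02*o + 1.86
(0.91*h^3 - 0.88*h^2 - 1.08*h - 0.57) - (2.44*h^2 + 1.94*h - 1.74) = 0.91*h^3 - 3.32*h^2 - 3.02*h + 1.17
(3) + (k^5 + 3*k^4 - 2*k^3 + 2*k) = k^5 + 3*k^4 - 2*k^3 + 2*k + 3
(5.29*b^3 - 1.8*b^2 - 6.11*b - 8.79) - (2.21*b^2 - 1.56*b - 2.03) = 5.29*b^3 - 4.01*b^2 - 4.55*b - 6.76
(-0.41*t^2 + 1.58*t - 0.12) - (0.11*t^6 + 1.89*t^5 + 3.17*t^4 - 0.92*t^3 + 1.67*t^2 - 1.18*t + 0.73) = -0.11*t^6 - 1.89*t^5 - 3.17*t^4 + 0.92*t^3 - 2.08*t^2 + 2.76*t - 0.85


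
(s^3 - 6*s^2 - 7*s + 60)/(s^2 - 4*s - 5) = (s^2 - s - 12)/(s + 1)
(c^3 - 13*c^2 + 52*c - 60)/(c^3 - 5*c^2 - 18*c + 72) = (c^2 - 7*c + 10)/(c^2 + c - 12)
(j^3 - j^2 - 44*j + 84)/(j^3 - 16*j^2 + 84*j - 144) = (j^2 + 5*j - 14)/(j^2 - 10*j + 24)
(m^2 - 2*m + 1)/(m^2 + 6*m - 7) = (m - 1)/(m + 7)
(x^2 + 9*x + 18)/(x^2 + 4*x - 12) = (x + 3)/(x - 2)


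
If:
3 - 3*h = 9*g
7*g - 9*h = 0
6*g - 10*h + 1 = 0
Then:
No Solution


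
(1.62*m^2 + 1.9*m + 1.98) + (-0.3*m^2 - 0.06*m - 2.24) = 1.32*m^2 + 1.84*m - 0.26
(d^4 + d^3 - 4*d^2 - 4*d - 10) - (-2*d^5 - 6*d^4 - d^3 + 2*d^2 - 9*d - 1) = 2*d^5 + 7*d^4 + 2*d^3 - 6*d^2 + 5*d - 9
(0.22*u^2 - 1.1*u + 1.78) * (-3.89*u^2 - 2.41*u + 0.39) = -0.8558*u^4 + 3.7488*u^3 - 4.1874*u^2 - 4.7188*u + 0.6942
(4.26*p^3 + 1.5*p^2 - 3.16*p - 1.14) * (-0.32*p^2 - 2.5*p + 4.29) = -1.3632*p^5 - 11.13*p^4 + 15.5366*p^3 + 14.6998*p^2 - 10.7064*p - 4.8906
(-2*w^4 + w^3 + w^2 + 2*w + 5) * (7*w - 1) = -14*w^5 + 9*w^4 + 6*w^3 + 13*w^2 + 33*w - 5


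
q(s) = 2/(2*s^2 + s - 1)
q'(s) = 2*(-4*s - 1)/(2*s^2 + s - 1)^2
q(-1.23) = 2.51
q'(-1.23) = 12.38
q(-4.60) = 0.05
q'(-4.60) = 0.03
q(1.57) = 0.36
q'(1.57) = -0.48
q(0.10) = -2.27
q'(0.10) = -3.62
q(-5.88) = 0.03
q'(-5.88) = 0.01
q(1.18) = 0.67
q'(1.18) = -1.30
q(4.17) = 0.05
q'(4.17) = -0.02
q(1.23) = 0.61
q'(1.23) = -1.12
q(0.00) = -2.00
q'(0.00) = -2.00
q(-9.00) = 0.01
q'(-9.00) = 0.00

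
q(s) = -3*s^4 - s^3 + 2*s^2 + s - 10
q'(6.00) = -2675.00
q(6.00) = -4036.00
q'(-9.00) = 8470.00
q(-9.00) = -18811.00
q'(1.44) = -35.29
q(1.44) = -20.30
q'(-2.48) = 155.66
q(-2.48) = -98.41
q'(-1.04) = 7.09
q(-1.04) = -11.26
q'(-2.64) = 190.33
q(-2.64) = -126.03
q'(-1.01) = 6.26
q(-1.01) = -11.06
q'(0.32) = 1.58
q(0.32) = -9.54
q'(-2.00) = 77.00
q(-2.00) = -44.00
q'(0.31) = 1.59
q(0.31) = -9.56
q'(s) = -12*s^3 - 3*s^2 + 4*s + 1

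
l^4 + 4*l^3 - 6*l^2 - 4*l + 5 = (l - 1)^2*(l + 1)*(l + 5)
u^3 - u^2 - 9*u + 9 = (u - 3)*(u - 1)*(u + 3)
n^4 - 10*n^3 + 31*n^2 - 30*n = n*(n - 5)*(n - 3)*(n - 2)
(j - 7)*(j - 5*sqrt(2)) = j^2 - 5*sqrt(2)*j - 7*j + 35*sqrt(2)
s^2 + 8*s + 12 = (s + 2)*(s + 6)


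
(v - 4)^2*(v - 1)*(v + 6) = v^4 - 3*v^3 - 30*v^2 + 128*v - 96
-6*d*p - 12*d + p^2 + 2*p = (-6*d + p)*(p + 2)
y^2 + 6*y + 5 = (y + 1)*(y + 5)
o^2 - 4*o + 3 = (o - 3)*(o - 1)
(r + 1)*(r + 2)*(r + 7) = r^3 + 10*r^2 + 23*r + 14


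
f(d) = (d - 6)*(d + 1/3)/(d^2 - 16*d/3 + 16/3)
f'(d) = (16/3 - 2*d)*(d - 6)*(d + 1/3)/(d^2 - 16*d/3 + 16/3)^2 + (d - 6)/(d^2 - 16*d/3 + 16/3) + (d + 1/3)/(d^2 - 16*d/3 + 16/3) = (3*d^2 + 132*d - 368)/(9*d^4 - 96*d^3 + 352*d^2 - 512*d + 256)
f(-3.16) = 0.80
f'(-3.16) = -0.08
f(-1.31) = 0.51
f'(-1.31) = -0.30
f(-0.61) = 0.20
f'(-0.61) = -0.62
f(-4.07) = 0.86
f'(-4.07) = -0.05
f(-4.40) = 0.88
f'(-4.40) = -0.04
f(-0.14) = -0.19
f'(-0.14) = -1.15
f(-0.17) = -0.16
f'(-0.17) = -1.10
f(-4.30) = 0.87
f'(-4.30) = -0.04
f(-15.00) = 0.99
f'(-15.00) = 0.00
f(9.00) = 0.73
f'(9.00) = 0.08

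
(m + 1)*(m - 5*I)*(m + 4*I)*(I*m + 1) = I*m^4 + 2*m^3 + I*m^3 + 2*m^2 + 19*I*m^2 + 20*m + 19*I*m + 20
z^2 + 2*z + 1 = (z + 1)^2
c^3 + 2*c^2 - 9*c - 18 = (c - 3)*(c + 2)*(c + 3)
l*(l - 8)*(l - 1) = l^3 - 9*l^2 + 8*l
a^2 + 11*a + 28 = (a + 4)*(a + 7)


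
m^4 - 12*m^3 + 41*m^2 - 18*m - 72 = (m - 6)*(m - 4)*(m - 3)*(m + 1)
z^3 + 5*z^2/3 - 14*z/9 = z*(z - 2/3)*(z + 7/3)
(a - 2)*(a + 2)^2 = a^3 + 2*a^2 - 4*a - 8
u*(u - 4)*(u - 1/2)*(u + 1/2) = u^4 - 4*u^3 - u^2/4 + u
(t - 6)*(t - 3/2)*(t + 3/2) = t^3 - 6*t^2 - 9*t/4 + 27/2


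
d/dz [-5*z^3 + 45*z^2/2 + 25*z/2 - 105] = -15*z^2 + 45*z + 25/2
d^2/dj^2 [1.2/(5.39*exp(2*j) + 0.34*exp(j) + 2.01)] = (1.2*(10.78*exp(j) + 0.34)*(21.56*exp(j) + 0.68)*exp(j) - (25.872*exp(j) + 0.408)*(5.39*exp(2*j) + 0.34*exp(j) + 2.01))*exp(j)/(5.39*exp(2*j) + 0.34*exp(j) + 2.01)^3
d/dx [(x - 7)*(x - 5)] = 2*x - 12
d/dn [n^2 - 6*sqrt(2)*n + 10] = 2*n - 6*sqrt(2)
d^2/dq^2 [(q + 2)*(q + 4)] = 2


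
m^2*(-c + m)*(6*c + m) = -6*c^2*m^2 + 5*c*m^3 + m^4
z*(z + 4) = z^2 + 4*z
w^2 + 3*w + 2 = (w + 1)*(w + 2)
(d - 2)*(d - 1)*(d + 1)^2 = d^4 - d^3 - 3*d^2 + d + 2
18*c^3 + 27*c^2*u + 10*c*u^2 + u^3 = (c + u)*(3*c + u)*(6*c + u)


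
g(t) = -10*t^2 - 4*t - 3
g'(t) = -20*t - 4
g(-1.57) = -21.37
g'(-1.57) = 27.40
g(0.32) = -5.30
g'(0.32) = -10.40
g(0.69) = -10.52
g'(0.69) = -17.80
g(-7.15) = -485.62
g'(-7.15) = 139.00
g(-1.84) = -29.50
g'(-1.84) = 32.80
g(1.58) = -34.28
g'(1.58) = -35.60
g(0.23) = -4.45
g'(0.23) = -8.60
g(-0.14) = -2.64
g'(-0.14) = -1.20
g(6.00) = -387.00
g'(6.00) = -124.00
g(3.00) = -105.00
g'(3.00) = -64.00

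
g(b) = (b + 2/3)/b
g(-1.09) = 0.39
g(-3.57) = 0.81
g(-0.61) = -0.09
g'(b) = 1/b - (b + 2/3)/b^2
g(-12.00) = 0.94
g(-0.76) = 0.12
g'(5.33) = -0.02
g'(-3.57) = -0.05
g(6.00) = 1.11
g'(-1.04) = -0.62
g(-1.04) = 0.36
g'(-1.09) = -0.56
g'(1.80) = -0.21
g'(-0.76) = -1.15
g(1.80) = 1.37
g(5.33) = 1.13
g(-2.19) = 0.70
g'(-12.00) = 0.00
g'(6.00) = -0.02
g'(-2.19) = -0.14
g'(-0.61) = -1.79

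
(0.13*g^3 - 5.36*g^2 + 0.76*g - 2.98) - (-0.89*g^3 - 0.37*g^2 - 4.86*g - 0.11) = 1.02*g^3 - 4.99*g^2 + 5.62*g - 2.87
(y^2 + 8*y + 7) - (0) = y^2 + 8*y + 7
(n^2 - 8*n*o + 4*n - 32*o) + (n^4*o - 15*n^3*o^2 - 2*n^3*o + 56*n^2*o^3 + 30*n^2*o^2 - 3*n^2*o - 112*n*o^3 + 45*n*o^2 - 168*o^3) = n^4*o - 15*n^3*o^2 - 2*n^3*o + 56*n^2*o^3 + 30*n^2*o^2 - 3*n^2*o + n^2 - 112*n*o^3 + 45*n*o^2 - 8*n*o + 4*n - 168*o^3 - 32*o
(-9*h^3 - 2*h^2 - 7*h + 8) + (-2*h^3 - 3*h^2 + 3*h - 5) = -11*h^3 - 5*h^2 - 4*h + 3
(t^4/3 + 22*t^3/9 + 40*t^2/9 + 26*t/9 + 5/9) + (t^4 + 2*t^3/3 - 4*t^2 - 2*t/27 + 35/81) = 4*t^4/3 + 28*t^3/9 + 4*t^2/9 + 76*t/27 + 80/81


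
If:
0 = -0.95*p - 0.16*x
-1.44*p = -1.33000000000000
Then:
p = 0.92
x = -5.48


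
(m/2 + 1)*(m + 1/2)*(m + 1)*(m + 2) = m^4/2 + 11*m^3/4 + 21*m^2/4 + 4*m + 1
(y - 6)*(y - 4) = y^2 - 10*y + 24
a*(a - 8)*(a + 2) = a^3 - 6*a^2 - 16*a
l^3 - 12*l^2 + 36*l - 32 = (l - 8)*(l - 2)^2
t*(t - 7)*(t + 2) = t^3 - 5*t^2 - 14*t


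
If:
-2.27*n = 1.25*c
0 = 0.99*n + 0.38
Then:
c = 0.70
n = -0.38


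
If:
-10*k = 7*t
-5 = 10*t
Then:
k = 7/20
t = -1/2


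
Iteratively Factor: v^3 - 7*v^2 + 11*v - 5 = (v - 5)*(v^2 - 2*v + 1) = (v - 5)*(v - 1)*(v - 1)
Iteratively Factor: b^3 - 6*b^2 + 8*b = (b - 2)*(b^2 - 4*b) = b*(b - 2)*(b - 4)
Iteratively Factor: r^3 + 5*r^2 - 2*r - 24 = (r + 4)*(r^2 + r - 6) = (r - 2)*(r + 4)*(r + 3)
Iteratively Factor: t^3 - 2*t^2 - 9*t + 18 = (t - 2)*(t^2 - 9) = (t - 3)*(t - 2)*(t + 3)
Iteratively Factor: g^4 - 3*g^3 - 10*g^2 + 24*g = (g)*(g^3 - 3*g^2 - 10*g + 24) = g*(g - 4)*(g^2 + g - 6) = g*(g - 4)*(g - 2)*(g + 3)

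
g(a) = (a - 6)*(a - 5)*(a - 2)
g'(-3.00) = 157.00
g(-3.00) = -360.00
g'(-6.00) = 316.00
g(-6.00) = -1056.00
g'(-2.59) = 139.46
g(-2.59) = -299.26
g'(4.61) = -4.10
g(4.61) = 1.41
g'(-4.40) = 224.48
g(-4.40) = -625.66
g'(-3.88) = 198.04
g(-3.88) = -515.88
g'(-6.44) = 343.86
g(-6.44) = -1201.13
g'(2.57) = 4.99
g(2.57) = 4.75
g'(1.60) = 18.08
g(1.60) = -5.98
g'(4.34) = -4.33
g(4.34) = 2.56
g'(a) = (a - 6)*(a - 5) + (a - 6)*(a - 2) + (a - 5)*(a - 2) = 3*a^2 - 26*a + 52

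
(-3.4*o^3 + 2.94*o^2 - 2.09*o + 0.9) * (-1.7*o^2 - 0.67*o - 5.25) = 5.78*o^5 - 2.72*o^4 + 19.4332*o^3 - 15.5647*o^2 + 10.3695*o - 4.725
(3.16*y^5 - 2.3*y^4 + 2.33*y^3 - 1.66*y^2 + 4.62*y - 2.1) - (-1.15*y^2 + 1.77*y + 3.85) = 3.16*y^5 - 2.3*y^4 + 2.33*y^3 - 0.51*y^2 + 2.85*y - 5.95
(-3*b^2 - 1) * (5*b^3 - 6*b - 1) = -15*b^5 + 13*b^3 + 3*b^2 + 6*b + 1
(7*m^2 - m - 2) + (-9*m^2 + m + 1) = -2*m^2 - 1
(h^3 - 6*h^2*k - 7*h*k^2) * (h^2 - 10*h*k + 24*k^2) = h^5 - 16*h^4*k + 77*h^3*k^2 - 74*h^2*k^3 - 168*h*k^4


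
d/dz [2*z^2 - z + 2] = 4*z - 1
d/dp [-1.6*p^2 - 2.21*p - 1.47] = -3.2*p - 2.21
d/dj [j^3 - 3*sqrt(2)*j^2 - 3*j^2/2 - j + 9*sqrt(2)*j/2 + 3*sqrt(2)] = 3*j^2 - 6*sqrt(2)*j - 3*j - 1 + 9*sqrt(2)/2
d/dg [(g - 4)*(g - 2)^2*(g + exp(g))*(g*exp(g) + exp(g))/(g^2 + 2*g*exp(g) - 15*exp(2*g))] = (g - 2)*(-2*(g - 4)*(g - 2)*(g + 1)*(g + exp(g))*(g*exp(g) + g - 15*exp(2*g) + exp(g)) + (g^2 + 2*g*exp(g) - 15*exp(2*g))*((g - 4)*(g - 2)*(g + 1)*(exp(g) + 1) + (g - 4)*(g - 2)*(g + 2)*(g + exp(g)) + 2*(g - 4)*(g + 1)*(g + exp(g)) + (g - 2)*(g + 1)*(g + exp(g))))*exp(g)/(g^2 + 2*g*exp(g) - 15*exp(2*g))^2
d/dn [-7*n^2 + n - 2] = 1 - 14*n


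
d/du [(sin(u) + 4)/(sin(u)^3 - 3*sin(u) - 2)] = 2*(-5*sin(u) + cos(u)^2 + 4)*cos(u)/((sin(u) - 2)^2*(sin(u) + 1)^3)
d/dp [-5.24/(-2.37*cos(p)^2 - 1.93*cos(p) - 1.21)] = (24.8376*cos(p) + 10.1132)*sin(p)/(2.37*cos(p)^2 + 1.93*cos(p) + 1.21)^2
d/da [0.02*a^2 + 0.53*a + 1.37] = 0.04*a + 0.53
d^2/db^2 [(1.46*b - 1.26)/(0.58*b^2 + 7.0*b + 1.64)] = ((1.16*b + 7.0)*(1.46*b - 1.26)*(2.32*b + 14.0) - (5.0808*b + 18.9784)*(0.58*b^2 + 7.0*b + 1.64))/(0.58*b^2 + 7.0*b + 1.64)^3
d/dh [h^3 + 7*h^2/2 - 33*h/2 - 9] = 3*h^2 + 7*h - 33/2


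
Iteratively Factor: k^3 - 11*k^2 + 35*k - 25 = (k - 1)*(k^2 - 10*k + 25) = (k - 5)*(k - 1)*(k - 5)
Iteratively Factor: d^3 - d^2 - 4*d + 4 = (d - 1)*(d^2 - 4) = (d - 2)*(d - 1)*(d + 2)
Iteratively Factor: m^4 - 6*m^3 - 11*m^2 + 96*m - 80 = (m - 5)*(m^3 - m^2 - 16*m + 16) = (m - 5)*(m + 4)*(m^2 - 5*m + 4) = (m - 5)*(m - 1)*(m + 4)*(m - 4)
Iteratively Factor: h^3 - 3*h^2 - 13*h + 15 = (h + 3)*(h^2 - 6*h + 5) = (h - 1)*(h + 3)*(h - 5)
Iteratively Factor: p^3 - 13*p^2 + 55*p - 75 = (p - 5)*(p^2 - 8*p + 15) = (p - 5)*(p - 3)*(p - 5)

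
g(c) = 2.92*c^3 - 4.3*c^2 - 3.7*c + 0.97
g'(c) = 8.76*c^2 - 8.6*c - 3.7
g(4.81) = 208.64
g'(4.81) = 157.61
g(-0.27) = 1.60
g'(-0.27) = -0.74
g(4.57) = 172.95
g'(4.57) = 139.95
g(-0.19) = 1.50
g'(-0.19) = -1.75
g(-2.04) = -34.17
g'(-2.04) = 50.30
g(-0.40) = 1.58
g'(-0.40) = 1.14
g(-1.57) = -15.12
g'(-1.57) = 31.39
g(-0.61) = 0.96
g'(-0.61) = 4.81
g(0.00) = 0.97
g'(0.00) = -3.70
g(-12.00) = -5619.59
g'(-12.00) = 1360.94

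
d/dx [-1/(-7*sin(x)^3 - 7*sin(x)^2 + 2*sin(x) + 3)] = (-21*sin(x)^2 - 14*sin(x) + 2)*cos(x)/(7*sin(x)^3 + 7*sin(x)^2 - 2*sin(x) - 3)^2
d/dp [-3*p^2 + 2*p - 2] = 2 - 6*p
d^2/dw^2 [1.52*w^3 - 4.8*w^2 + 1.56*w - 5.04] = 9.12*w - 9.6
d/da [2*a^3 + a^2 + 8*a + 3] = 6*a^2 + 2*a + 8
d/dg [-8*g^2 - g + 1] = -16*g - 1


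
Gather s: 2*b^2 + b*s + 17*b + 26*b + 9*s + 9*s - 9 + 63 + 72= 2*b^2 + 43*b + s*(b + 18) + 126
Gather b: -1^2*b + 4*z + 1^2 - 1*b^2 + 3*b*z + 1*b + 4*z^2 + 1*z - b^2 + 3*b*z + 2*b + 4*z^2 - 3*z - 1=-2*b^2 + b*(6*z + 2) + 8*z^2 + 2*z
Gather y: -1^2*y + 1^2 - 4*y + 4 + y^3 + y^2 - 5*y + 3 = y^3 + y^2 - 10*y + 8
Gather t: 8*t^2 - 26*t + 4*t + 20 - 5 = 8*t^2 - 22*t + 15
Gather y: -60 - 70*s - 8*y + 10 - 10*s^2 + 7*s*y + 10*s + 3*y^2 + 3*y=-10*s^2 - 60*s + 3*y^2 + y*(7*s - 5) - 50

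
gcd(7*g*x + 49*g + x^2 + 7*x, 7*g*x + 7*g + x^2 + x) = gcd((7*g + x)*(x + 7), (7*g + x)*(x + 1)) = 7*g + x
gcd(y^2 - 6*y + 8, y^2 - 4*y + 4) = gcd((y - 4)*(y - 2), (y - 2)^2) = y - 2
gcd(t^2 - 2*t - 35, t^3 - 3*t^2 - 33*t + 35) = t^2 - 2*t - 35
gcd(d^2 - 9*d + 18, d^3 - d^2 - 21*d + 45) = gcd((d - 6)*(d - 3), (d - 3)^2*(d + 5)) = d - 3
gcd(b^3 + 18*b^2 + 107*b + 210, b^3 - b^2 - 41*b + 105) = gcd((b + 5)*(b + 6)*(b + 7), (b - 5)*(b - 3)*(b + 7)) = b + 7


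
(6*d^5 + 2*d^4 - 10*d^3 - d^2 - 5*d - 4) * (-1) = -6*d^5 - 2*d^4 + 10*d^3 + d^2 + 5*d + 4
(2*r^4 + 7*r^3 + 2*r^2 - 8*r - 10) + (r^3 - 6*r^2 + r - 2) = 2*r^4 + 8*r^3 - 4*r^2 - 7*r - 12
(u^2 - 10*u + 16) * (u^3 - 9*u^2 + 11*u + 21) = u^5 - 19*u^4 + 117*u^3 - 233*u^2 - 34*u + 336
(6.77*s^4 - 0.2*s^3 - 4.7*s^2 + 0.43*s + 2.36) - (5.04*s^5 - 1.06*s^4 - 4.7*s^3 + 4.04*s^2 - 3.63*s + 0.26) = -5.04*s^5 + 7.83*s^4 + 4.5*s^3 - 8.74*s^2 + 4.06*s + 2.1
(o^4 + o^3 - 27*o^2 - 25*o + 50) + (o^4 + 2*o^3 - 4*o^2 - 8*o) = 2*o^4 + 3*o^3 - 31*o^2 - 33*o + 50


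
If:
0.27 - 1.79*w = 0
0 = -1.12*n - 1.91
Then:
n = -1.71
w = 0.15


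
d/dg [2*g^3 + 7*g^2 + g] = 6*g^2 + 14*g + 1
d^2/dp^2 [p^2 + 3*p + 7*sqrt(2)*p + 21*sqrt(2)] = 2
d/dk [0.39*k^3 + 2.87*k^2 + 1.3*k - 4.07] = 1.17*k^2 + 5.74*k + 1.3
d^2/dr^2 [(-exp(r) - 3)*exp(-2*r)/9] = (-exp(r) - 12)*exp(-2*r)/9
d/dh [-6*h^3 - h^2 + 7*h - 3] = -18*h^2 - 2*h + 7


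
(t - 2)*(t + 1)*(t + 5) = t^3 + 4*t^2 - 7*t - 10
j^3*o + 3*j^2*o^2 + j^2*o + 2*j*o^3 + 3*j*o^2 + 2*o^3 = (j + o)*(j + 2*o)*(j*o + o)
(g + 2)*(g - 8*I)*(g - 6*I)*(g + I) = g^4 + 2*g^3 - 13*I*g^3 - 34*g^2 - 26*I*g^2 - 68*g - 48*I*g - 96*I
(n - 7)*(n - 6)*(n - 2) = n^3 - 15*n^2 + 68*n - 84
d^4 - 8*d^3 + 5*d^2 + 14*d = d*(d - 7)*(d - 2)*(d + 1)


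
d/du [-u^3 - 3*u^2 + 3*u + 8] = -3*u^2 - 6*u + 3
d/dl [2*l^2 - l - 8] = 4*l - 1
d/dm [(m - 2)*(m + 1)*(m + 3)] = 3*m^2 + 4*m - 5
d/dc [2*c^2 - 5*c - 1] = 4*c - 5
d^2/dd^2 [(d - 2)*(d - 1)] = 2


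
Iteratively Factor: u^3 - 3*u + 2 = (u + 2)*(u^2 - 2*u + 1) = (u - 1)*(u + 2)*(u - 1)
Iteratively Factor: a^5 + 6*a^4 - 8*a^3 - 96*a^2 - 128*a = (a + 2)*(a^4 + 4*a^3 - 16*a^2 - 64*a) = a*(a + 2)*(a^3 + 4*a^2 - 16*a - 64) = a*(a - 4)*(a + 2)*(a^2 + 8*a + 16) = a*(a - 4)*(a + 2)*(a + 4)*(a + 4)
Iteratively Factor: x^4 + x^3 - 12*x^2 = (x - 3)*(x^3 + 4*x^2) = x*(x - 3)*(x^2 + 4*x) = x^2*(x - 3)*(x + 4)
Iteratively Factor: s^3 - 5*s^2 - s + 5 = (s - 1)*(s^2 - 4*s - 5) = (s - 5)*(s - 1)*(s + 1)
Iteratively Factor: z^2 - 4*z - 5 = (z + 1)*(z - 5)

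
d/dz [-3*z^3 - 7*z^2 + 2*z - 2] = -9*z^2 - 14*z + 2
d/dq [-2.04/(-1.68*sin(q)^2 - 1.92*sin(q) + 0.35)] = -(6.8544*sin(q) + 3.9168)*cos(q)/(1.68*sin(q)^2 + 1.92*sin(q) - 0.35)^2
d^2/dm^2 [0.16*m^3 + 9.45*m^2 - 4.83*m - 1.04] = 0.96*m + 18.9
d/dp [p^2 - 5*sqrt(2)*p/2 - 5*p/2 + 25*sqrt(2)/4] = 2*p - 5*sqrt(2)/2 - 5/2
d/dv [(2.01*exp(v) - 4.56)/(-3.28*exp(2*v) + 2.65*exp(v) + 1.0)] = (6.5928*exp(2*v) - 29.9136*exp(v) + 14.094)*exp(v)/(10.7584*exp(4*v) - 17.384*exp(3*v) + 0.4625*exp(2*v) + 5.3*exp(v) + 1.0)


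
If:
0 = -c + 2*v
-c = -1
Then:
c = 1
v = 1/2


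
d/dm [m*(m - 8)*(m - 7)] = 3*m^2 - 30*m + 56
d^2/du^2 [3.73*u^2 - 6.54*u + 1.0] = 7.46000000000000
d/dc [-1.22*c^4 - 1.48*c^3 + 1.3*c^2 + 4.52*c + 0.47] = -4.88*c^3 - 4.44*c^2 + 2.6*c + 4.52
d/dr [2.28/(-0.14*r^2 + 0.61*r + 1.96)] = (0.6384*r - 1.3908)/(-0.14*r^2 + 0.61*r + 1.96)^2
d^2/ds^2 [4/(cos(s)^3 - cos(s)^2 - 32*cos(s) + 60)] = 4*((-125*cos(s) - 8*cos(2*s) + 9*cos(3*s))*(cos(s)^3 - cos(s)^2 - 32*cos(s) + 60)/4 + 2*(-3*cos(s)^2 + 2*cos(s) + 32)^2*sin(s)^2)/(cos(s)^3 - cos(s)^2 - 32*cos(s) + 60)^3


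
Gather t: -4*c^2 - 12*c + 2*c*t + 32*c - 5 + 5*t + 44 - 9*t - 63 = -4*c^2 + 20*c + t*(2*c - 4) - 24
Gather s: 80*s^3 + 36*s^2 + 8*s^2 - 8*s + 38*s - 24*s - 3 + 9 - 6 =80*s^3 + 44*s^2 + 6*s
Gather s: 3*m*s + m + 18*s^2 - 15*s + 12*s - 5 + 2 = m + 18*s^2 + s*(3*m - 3) - 3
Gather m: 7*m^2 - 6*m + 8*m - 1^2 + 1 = 7*m^2 + 2*m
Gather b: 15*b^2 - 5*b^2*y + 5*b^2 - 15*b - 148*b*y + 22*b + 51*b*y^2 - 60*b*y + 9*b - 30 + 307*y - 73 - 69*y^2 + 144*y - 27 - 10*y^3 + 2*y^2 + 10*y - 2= b^2*(20 - 5*y) + b*(51*y^2 - 208*y + 16) - 10*y^3 - 67*y^2 + 461*y - 132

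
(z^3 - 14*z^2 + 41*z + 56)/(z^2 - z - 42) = (z^2 - 7*z - 8)/(z + 6)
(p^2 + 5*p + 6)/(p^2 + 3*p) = (p + 2)/p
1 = 1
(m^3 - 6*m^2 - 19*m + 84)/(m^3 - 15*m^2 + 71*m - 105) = (m + 4)/(m - 5)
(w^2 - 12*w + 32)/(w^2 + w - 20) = (w - 8)/(w + 5)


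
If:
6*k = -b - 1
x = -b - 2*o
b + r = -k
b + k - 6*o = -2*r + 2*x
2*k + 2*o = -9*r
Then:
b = 1/5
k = -1/5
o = 1/5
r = 0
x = -3/5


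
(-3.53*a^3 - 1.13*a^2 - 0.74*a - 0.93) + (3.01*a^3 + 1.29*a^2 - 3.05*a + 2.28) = -0.52*a^3 + 0.16*a^2 - 3.79*a + 1.35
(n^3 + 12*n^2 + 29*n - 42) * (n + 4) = n^4 + 16*n^3 + 77*n^2 + 74*n - 168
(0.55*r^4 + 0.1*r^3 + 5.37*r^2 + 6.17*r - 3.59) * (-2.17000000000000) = -1.1935*r^4 - 0.217*r^3 - 11.6529*r^2 - 13.3889*r + 7.7903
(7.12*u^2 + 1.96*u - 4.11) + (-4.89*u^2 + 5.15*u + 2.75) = 2.23*u^2 + 7.11*u - 1.36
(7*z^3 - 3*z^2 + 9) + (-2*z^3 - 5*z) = 5*z^3 - 3*z^2 - 5*z + 9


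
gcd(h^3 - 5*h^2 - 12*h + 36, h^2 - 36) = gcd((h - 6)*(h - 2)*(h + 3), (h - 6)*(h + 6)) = h - 6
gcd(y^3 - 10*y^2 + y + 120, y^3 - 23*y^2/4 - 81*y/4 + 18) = y^2 - 5*y - 24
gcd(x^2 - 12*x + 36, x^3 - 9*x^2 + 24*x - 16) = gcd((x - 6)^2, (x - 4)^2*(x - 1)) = 1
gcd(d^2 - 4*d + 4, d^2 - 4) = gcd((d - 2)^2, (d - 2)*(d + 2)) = d - 2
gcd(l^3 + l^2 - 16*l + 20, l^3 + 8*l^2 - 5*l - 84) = 1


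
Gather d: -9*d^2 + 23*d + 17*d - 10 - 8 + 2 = -9*d^2 + 40*d - 16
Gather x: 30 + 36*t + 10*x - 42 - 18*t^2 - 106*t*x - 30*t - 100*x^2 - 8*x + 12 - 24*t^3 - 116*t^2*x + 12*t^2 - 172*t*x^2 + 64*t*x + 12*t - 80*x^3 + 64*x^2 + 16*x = -24*t^3 - 6*t^2 + 18*t - 80*x^3 + x^2*(-172*t - 36) + x*(-116*t^2 - 42*t + 18)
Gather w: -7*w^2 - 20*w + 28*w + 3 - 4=-7*w^2 + 8*w - 1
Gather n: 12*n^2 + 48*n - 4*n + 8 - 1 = 12*n^2 + 44*n + 7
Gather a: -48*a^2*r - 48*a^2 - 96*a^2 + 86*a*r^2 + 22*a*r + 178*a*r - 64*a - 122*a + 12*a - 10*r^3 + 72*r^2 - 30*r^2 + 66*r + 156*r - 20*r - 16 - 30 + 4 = a^2*(-48*r - 144) + a*(86*r^2 + 200*r - 174) - 10*r^3 + 42*r^2 + 202*r - 42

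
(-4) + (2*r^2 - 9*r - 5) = 2*r^2 - 9*r - 9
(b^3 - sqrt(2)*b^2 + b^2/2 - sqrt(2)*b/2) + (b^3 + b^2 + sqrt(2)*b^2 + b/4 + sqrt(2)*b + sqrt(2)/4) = 2*b^3 + 3*b^2/2 + b/4 + sqrt(2)*b/2 + sqrt(2)/4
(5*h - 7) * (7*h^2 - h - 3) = 35*h^3 - 54*h^2 - 8*h + 21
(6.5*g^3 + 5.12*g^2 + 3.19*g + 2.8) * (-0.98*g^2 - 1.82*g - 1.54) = -6.37*g^5 - 16.8476*g^4 - 22.4546*g^3 - 16.4346*g^2 - 10.0086*g - 4.312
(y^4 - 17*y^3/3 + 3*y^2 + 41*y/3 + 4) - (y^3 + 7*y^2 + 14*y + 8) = y^4 - 20*y^3/3 - 4*y^2 - y/3 - 4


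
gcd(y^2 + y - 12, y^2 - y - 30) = 1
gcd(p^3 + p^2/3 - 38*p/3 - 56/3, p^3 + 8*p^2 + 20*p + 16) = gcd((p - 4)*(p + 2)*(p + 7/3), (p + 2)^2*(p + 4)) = p + 2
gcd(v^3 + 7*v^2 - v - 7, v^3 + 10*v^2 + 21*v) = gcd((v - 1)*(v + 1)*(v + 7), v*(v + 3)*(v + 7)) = v + 7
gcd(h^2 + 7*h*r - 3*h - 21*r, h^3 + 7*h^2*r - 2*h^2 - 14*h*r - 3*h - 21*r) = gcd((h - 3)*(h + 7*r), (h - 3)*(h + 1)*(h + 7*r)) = h^2 + 7*h*r - 3*h - 21*r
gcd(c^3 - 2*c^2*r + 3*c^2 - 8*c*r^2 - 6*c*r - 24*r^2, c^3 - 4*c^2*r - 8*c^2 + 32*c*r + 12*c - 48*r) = -c + 4*r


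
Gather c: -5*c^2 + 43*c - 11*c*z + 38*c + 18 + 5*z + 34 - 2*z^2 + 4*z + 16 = -5*c^2 + c*(81 - 11*z) - 2*z^2 + 9*z + 68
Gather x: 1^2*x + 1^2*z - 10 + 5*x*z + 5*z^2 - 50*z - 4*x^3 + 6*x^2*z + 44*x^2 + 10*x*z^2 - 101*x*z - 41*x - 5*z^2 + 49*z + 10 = -4*x^3 + x^2*(6*z + 44) + x*(10*z^2 - 96*z - 40)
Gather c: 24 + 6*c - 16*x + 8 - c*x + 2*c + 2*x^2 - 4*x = c*(8 - x) + 2*x^2 - 20*x + 32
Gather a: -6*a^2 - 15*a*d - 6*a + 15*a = -6*a^2 + a*(9 - 15*d)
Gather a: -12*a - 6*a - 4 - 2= -18*a - 6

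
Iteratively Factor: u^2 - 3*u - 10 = (u - 5)*(u + 2)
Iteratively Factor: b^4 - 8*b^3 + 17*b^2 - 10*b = (b)*(b^3 - 8*b^2 + 17*b - 10) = b*(b - 2)*(b^2 - 6*b + 5) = b*(b - 5)*(b - 2)*(b - 1)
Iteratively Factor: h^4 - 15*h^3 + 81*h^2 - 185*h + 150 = (h - 5)*(h^3 - 10*h^2 + 31*h - 30) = (h - 5)*(h - 2)*(h^2 - 8*h + 15) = (h - 5)^2*(h - 2)*(h - 3)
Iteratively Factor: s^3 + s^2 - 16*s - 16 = (s + 1)*(s^2 - 16) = (s - 4)*(s + 1)*(s + 4)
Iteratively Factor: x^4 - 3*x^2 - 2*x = (x - 2)*(x^3 + 2*x^2 + x) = x*(x - 2)*(x^2 + 2*x + 1) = x*(x - 2)*(x + 1)*(x + 1)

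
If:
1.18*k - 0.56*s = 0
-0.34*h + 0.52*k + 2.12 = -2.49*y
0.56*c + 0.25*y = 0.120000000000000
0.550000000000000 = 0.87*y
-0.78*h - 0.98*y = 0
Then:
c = -0.07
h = -0.79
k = -7.62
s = -16.06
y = 0.63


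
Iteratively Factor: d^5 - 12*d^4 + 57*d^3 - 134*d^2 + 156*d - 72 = (d - 2)*(d^4 - 10*d^3 + 37*d^2 - 60*d + 36) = (d - 3)*(d - 2)*(d^3 - 7*d^2 + 16*d - 12) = (d - 3)^2*(d - 2)*(d^2 - 4*d + 4) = (d - 3)^2*(d - 2)^2*(d - 2)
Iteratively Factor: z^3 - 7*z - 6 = (z + 1)*(z^2 - z - 6) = (z + 1)*(z + 2)*(z - 3)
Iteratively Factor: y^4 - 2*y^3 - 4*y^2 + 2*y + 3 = (y + 1)*(y^3 - 3*y^2 - y + 3) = (y + 1)^2*(y^2 - 4*y + 3) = (y - 3)*(y + 1)^2*(y - 1)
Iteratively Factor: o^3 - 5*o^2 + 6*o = (o - 2)*(o^2 - 3*o) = o*(o - 2)*(o - 3)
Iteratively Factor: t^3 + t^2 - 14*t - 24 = (t + 3)*(t^2 - 2*t - 8) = (t - 4)*(t + 3)*(t + 2)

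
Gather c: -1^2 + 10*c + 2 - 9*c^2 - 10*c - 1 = -9*c^2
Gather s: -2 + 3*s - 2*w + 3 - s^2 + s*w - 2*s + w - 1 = -s^2 + s*(w + 1) - w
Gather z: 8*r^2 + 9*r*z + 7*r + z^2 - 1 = 8*r^2 + 9*r*z + 7*r + z^2 - 1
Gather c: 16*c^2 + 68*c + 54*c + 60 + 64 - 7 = 16*c^2 + 122*c + 117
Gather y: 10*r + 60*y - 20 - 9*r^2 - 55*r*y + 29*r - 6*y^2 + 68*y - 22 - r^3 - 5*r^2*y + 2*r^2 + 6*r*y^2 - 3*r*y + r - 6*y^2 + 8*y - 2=-r^3 - 7*r^2 + 40*r + y^2*(6*r - 12) + y*(-5*r^2 - 58*r + 136) - 44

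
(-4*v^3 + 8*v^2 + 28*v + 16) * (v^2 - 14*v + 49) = -4*v^5 + 64*v^4 - 280*v^3 + 16*v^2 + 1148*v + 784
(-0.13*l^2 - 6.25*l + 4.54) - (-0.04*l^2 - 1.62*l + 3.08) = -0.09*l^2 - 4.63*l + 1.46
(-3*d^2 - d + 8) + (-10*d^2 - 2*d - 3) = -13*d^2 - 3*d + 5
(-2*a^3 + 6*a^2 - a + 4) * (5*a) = -10*a^4 + 30*a^3 - 5*a^2 + 20*a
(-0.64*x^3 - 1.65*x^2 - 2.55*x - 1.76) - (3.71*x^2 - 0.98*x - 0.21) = -0.64*x^3 - 5.36*x^2 - 1.57*x - 1.55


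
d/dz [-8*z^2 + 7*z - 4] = 7 - 16*z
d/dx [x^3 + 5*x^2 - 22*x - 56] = 3*x^2 + 10*x - 22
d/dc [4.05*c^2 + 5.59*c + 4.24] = 8.1*c + 5.59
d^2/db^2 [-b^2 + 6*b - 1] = -2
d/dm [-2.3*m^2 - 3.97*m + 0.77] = -4.6*m - 3.97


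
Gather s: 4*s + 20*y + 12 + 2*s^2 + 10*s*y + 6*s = 2*s^2 + s*(10*y + 10) + 20*y + 12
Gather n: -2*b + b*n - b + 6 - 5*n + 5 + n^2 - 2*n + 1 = -3*b + n^2 + n*(b - 7) + 12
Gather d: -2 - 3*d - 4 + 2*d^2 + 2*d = 2*d^2 - d - 6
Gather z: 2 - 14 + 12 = 0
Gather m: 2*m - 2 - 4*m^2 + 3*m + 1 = -4*m^2 + 5*m - 1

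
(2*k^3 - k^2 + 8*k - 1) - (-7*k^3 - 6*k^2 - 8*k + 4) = 9*k^3 + 5*k^2 + 16*k - 5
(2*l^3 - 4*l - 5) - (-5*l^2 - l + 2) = 2*l^3 + 5*l^2 - 3*l - 7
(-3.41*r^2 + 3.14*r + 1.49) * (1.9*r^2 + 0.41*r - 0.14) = -6.479*r^4 + 4.5679*r^3 + 4.5958*r^2 + 0.1713*r - 0.2086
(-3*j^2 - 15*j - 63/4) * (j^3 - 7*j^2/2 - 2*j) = -3*j^5 - 9*j^4/2 + 171*j^3/4 + 681*j^2/8 + 63*j/2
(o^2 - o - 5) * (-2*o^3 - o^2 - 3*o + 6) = -2*o^5 + o^4 + 8*o^3 + 14*o^2 + 9*o - 30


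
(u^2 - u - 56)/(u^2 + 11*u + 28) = (u - 8)/(u + 4)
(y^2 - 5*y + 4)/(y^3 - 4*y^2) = (y - 1)/y^2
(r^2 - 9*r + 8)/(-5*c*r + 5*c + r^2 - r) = (r - 8)/(-5*c + r)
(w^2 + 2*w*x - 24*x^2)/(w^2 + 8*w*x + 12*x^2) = (w - 4*x)/(w + 2*x)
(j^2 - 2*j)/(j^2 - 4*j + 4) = j/(j - 2)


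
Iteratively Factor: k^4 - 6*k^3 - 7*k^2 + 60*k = (k - 5)*(k^3 - k^2 - 12*k) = (k - 5)*(k - 4)*(k^2 + 3*k) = (k - 5)*(k - 4)*(k + 3)*(k)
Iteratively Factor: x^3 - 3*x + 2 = (x - 1)*(x^2 + x - 2) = (x - 1)^2*(x + 2)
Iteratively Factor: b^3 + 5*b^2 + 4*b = (b + 4)*(b^2 + b) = b*(b + 4)*(b + 1)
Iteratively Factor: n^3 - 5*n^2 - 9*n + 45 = (n + 3)*(n^2 - 8*n + 15) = (n - 3)*(n + 3)*(n - 5)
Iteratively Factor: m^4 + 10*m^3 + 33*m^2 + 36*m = (m)*(m^3 + 10*m^2 + 33*m + 36) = m*(m + 3)*(m^2 + 7*m + 12) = m*(m + 3)*(m + 4)*(m + 3)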